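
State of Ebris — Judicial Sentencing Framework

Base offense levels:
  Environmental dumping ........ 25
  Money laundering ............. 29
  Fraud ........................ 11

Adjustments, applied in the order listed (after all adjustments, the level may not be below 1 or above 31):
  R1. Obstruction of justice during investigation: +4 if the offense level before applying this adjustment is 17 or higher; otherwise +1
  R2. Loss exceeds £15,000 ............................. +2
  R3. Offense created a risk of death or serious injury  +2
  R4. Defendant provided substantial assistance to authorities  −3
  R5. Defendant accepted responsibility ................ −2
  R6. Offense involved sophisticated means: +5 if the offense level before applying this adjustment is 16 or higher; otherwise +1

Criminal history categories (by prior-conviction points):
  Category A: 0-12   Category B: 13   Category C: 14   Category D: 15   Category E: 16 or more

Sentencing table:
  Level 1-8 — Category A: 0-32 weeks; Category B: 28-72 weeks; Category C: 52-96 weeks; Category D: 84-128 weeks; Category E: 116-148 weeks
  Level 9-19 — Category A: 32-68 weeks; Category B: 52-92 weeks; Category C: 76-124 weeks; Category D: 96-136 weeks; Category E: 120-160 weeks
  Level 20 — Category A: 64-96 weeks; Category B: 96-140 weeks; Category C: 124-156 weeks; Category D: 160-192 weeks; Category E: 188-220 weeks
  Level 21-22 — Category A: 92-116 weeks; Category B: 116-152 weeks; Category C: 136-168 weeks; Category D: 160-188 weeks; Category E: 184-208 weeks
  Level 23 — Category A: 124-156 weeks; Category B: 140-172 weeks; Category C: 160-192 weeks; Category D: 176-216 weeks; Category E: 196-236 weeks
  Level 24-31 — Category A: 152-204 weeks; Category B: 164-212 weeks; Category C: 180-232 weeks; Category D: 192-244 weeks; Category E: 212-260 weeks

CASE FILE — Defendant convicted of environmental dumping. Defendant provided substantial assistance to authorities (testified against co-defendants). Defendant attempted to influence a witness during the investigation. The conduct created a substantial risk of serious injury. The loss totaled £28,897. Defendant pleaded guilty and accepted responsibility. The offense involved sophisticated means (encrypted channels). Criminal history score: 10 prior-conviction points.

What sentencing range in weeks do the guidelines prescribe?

152-204 weeks

Base offense level for environmental dumping: 25.
R1 applies (level before this adjustment is 25 ≥ 17, so +4): 25 + 4 = 29.
R2 applies: 29 + 2 = 31.
R3 applies: 31 + 2 = 33.
R4 applies: 33 − 3 = 30.
R5 applies: 30 − 2 = 28.
R6 applies (level before this adjustment is 28 ≥ 16, so +5): 28 + 5 = 33.
Level 33 exceeds the maximum of 31; capped at 31.
Final offense level: 31.
Criminal history: 10 prior points → Category A (0-12).
Level 31 falls in the 24-31 band.
Grid: Level 24-31 × Category A = 152-204 weeks.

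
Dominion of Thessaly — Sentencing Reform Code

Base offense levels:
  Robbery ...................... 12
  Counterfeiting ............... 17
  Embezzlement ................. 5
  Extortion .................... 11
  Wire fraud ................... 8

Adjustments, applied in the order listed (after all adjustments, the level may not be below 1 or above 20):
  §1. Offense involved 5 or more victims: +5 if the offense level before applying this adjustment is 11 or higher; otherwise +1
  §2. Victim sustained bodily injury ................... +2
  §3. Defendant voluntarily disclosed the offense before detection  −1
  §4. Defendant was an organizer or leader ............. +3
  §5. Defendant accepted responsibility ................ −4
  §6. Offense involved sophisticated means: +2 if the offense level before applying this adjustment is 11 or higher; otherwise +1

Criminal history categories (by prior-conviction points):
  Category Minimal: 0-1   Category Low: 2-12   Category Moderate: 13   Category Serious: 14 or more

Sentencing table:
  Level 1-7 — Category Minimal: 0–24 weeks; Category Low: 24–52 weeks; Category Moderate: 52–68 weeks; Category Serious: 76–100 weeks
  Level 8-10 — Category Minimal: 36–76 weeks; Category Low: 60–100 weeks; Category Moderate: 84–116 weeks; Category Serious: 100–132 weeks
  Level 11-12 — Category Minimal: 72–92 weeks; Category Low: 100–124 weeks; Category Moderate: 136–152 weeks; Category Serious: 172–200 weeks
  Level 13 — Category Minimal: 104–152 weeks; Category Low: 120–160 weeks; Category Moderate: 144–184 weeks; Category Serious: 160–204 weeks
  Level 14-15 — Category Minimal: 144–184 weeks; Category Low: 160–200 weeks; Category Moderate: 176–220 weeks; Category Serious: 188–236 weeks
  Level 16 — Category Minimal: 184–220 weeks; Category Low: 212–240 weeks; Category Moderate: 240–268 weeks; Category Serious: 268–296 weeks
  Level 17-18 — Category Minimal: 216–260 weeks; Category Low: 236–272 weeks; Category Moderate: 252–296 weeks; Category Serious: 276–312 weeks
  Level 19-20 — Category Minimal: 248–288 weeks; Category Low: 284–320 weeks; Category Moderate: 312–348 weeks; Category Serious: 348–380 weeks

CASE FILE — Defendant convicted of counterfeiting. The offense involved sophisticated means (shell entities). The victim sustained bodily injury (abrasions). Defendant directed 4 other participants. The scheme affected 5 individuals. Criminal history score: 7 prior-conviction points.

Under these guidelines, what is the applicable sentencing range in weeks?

Base offense level for counterfeiting: 17.
§1 applies (level before this adjustment is 17 ≥ 11, so +5): 17 + 5 = 22.
§2 applies: 22 + 2 = 24.
§3 does not apply.
§4 applies: 24 + 3 = 27.
§6 applies (level before this adjustment is 27 ≥ 11, so +2): 27 + 2 = 29.
Level 29 exceeds the maximum of 20; capped at 20.
Final offense level: 20.
Criminal history: 7 prior points → Category Low (2-12).
Level 20 falls in the 19-20 band.
Grid: Level 19-20 × Category Low = 284-320 weeks.

284-320 weeks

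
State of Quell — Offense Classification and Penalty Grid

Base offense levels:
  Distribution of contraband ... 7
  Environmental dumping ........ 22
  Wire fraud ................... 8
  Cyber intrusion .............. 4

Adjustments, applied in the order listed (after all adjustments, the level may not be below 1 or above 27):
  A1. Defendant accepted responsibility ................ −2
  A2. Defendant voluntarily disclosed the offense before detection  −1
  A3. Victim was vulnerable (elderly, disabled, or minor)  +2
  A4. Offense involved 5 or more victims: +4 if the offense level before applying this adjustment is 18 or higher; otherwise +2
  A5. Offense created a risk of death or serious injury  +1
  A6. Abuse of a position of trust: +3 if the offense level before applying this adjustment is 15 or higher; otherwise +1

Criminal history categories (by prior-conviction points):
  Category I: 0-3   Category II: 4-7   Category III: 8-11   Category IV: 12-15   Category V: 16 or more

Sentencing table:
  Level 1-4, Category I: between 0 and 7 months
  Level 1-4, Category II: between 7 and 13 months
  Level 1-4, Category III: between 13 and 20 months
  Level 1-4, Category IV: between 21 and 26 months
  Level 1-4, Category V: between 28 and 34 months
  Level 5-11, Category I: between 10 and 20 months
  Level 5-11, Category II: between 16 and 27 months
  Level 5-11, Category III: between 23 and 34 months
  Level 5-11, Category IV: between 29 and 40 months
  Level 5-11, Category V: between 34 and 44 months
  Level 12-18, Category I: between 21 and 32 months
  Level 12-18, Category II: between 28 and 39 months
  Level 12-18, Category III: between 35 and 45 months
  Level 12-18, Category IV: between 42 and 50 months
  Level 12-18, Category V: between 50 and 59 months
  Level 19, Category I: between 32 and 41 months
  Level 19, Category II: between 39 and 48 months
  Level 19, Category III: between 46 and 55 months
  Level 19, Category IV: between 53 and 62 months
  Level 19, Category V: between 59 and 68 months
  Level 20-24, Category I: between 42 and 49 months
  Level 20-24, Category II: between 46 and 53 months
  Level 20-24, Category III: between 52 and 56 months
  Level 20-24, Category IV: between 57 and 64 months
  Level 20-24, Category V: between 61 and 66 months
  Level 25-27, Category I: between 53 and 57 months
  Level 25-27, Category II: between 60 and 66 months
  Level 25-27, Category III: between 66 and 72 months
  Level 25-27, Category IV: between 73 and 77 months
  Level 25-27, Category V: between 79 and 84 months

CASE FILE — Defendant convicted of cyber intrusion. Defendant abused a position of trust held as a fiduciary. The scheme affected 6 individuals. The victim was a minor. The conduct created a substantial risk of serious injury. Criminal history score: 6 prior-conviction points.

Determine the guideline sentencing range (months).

Base offense level for cyber intrusion: 4.
A3 applies: 4 + 2 = 6.
A4 applies (level before this adjustment is 6 < 18, so +2): 6 + 2 = 8.
A5 applies: 8 + 1 = 9.
A6 applies (level before this adjustment is 9 < 15, so +1): 9 + 1 = 10.
Final offense level: 10.
Criminal history: 6 prior points → Category II (4-7).
Level 10 falls in the 5-11 band.
Grid: Level 5-11 × Category II = 16-27 months.

16-27 months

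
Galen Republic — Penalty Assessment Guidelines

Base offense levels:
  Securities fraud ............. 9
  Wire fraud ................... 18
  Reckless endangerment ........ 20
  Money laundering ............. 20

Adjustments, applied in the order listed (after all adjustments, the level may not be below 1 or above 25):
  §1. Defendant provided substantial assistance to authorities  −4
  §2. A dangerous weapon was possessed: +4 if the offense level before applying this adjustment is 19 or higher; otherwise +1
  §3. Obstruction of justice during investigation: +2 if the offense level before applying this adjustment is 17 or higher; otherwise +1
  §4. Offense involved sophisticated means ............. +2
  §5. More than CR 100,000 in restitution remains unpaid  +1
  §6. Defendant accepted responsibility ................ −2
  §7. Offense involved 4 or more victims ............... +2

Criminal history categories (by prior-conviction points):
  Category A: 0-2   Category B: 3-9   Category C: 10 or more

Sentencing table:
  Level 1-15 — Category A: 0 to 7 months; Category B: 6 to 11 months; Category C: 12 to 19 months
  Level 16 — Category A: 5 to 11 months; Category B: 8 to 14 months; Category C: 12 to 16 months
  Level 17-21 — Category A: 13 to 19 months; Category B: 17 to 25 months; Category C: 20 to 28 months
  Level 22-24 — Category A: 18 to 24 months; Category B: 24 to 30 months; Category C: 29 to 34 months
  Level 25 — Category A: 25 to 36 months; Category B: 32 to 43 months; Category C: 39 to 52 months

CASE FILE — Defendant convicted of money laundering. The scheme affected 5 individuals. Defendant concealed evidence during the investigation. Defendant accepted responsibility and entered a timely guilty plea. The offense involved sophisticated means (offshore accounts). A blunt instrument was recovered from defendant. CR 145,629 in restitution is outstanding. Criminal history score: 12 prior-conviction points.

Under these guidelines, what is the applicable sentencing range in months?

Base offense level for money laundering: 20.
§2 applies (level before this adjustment is 20 ≥ 19, so +4): 20 + 4 = 24.
§3 applies (level before this adjustment is 24 ≥ 17, so +2): 24 + 2 = 26.
§4 applies: 26 + 2 = 28.
§5 applies: 28 + 1 = 29.
§6 applies: 29 − 2 = 27.
§7 applies: 27 + 2 = 29.
Level 29 exceeds the maximum of 25; capped at 25.
Final offense level: 25.
Criminal history: 12 prior points → Category C (10+).
Level 25 falls in the 25 band.
Grid: Level 25 × Category C = 39-52 months.

39-52 months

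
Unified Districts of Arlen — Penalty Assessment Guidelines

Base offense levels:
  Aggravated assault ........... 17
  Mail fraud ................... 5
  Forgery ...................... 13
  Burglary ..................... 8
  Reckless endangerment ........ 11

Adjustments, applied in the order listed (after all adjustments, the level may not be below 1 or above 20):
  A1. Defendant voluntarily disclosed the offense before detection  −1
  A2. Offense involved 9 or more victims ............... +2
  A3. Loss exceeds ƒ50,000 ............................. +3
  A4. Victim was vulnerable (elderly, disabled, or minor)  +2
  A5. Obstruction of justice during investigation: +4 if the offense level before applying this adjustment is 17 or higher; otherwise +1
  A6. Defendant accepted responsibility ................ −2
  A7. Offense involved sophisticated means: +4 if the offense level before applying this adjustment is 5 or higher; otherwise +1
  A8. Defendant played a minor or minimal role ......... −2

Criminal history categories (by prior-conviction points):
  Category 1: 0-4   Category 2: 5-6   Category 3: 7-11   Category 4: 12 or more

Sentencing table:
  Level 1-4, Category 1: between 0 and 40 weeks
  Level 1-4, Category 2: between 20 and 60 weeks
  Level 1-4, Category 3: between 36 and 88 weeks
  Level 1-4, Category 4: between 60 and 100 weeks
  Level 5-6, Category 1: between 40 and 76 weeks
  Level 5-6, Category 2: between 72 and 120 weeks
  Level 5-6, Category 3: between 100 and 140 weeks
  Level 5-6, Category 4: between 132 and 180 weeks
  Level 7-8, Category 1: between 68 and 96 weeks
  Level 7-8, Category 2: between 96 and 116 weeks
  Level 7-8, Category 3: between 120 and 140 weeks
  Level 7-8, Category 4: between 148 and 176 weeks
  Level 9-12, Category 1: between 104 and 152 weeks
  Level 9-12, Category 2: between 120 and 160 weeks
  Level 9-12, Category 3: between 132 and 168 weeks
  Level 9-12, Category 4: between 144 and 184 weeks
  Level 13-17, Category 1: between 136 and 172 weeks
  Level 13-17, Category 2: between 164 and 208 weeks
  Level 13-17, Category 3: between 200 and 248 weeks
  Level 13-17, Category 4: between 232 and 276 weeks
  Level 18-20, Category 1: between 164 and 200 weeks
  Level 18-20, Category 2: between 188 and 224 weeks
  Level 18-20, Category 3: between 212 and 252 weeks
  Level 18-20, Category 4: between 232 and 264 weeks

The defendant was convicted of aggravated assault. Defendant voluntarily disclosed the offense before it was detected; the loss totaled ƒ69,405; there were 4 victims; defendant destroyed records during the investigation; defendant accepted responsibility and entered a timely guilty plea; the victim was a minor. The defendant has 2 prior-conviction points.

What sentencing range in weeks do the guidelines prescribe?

164-200 weeks

Base offense level for aggravated assault: 17.
A1 applies: 17 − 1 = 16.
A3 applies: 16 + 3 = 19.
A4 applies: 19 + 2 = 21.
A5 applies (level before this adjustment is 21 ≥ 17, so +4): 21 + 4 = 25.
A6 applies: 25 − 2 = 23.
Level 23 exceeds the maximum of 20; capped at 20.
Final offense level: 20.
Criminal history: 2 prior points → Category 1 (0-4).
Level 20 falls in the 18-20 band.
Grid: Level 18-20 × Category 1 = 164-200 weeks.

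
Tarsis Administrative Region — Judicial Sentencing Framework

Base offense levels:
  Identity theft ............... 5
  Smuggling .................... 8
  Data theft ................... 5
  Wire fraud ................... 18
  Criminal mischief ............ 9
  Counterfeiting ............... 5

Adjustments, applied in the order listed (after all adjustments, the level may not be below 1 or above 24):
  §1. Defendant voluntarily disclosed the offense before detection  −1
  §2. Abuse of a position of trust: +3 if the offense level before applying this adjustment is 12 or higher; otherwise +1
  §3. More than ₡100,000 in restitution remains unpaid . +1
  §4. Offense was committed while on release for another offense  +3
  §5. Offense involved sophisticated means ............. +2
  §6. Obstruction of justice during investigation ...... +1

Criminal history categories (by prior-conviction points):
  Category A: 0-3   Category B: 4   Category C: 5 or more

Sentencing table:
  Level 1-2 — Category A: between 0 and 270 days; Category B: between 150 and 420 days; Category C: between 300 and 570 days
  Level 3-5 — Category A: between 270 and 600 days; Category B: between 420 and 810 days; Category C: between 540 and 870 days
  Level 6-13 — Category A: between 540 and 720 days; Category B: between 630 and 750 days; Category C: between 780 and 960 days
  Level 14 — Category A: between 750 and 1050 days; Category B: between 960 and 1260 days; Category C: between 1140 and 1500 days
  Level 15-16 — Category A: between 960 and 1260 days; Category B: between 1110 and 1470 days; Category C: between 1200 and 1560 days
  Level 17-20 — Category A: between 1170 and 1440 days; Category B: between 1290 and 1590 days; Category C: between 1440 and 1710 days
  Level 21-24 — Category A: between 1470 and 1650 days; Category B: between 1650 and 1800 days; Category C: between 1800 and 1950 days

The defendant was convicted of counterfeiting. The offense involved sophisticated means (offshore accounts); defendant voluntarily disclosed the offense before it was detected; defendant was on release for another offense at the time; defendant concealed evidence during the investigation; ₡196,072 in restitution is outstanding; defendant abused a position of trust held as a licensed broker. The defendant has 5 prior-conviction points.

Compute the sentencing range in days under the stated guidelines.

Base offense level for counterfeiting: 5.
§1 applies: 5 − 1 = 4.
§2 applies (level before this adjustment is 4 < 12, so +1): 4 + 1 = 5.
§3 applies: 5 + 1 = 6.
§4 applies: 6 + 3 = 9.
§5 applies: 9 + 2 = 11.
§6 applies: 11 + 1 = 12.
Final offense level: 12.
Criminal history: 5 prior points → Category C (5+).
Level 12 falls in the 6-13 band.
Grid: Level 6-13 × Category C = 780-960 days.

780-960 days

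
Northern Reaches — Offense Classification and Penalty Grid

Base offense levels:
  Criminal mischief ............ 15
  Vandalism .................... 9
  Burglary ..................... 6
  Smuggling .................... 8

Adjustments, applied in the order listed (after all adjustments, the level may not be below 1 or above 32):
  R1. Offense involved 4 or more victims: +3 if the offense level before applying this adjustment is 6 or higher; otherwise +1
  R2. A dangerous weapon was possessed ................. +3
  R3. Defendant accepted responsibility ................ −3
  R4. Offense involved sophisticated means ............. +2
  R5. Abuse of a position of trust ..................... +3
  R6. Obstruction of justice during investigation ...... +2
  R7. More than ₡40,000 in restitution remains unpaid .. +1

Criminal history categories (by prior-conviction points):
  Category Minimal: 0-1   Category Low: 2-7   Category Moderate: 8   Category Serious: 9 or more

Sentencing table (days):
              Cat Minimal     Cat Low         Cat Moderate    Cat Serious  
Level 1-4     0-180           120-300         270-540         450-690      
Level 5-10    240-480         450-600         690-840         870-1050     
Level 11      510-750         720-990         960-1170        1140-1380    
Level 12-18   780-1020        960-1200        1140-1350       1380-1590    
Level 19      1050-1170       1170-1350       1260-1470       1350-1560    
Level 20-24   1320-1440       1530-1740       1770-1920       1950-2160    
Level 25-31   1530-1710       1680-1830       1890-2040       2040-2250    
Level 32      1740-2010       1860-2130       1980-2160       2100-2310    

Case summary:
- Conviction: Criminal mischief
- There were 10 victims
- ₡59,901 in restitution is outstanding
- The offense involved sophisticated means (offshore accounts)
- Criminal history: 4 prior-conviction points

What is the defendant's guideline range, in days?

1530-1740 days

Base offense level for criminal mischief: 15.
R1 applies (level before this adjustment is 15 ≥ 6, so +3): 15 + 3 = 18.
R4 applies: 18 + 2 = 20.
R5 does not apply.
R6 does not apply.
R7 applies: 20 + 1 = 21.
Final offense level: 21.
Criminal history: 4 prior points → Category Low (2-7).
Level 21 falls in the 20-24 band.
Grid: Level 20-24 × Category Low = 1530-1740 days.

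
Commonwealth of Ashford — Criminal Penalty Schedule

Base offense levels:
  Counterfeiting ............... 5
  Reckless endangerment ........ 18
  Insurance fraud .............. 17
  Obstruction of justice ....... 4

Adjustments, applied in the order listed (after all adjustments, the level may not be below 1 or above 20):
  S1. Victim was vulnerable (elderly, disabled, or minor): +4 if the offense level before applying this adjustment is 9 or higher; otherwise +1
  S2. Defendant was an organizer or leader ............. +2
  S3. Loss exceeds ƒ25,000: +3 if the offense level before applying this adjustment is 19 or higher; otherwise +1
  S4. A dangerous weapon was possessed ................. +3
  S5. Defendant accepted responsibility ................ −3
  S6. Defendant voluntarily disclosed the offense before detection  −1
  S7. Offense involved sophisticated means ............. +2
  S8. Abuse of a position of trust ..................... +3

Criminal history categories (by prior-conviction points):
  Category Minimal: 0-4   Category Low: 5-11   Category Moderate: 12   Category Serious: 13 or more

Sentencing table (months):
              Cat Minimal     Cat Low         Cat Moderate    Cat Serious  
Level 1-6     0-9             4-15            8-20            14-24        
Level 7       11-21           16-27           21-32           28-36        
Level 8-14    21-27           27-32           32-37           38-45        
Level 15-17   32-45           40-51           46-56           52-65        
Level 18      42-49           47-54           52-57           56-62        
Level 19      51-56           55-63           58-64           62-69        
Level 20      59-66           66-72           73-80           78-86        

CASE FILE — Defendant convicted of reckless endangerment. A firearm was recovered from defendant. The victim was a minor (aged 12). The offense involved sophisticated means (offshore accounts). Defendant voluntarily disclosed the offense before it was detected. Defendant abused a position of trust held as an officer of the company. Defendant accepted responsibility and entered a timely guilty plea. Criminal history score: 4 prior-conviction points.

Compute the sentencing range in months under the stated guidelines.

Base offense level for reckless endangerment: 18.
S1 applies (level before this adjustment is 18 ≥ 9, so +4): 18 + 4 = 22.
S4 applies: 22 + 3 = 25.
S5 applies: 25 − 3 = 22.
S6 applies: 22 − 1 = 21.
S7 applies: 21 + 2 = 23.
S8 applies: 23 + 3 = 26.
Level 26 exceeds the maximum of 20; capped at 20.
Final offense level: 20.
Criminal history: 4 prior points → Category Minimal (0-4).
Level 20 falls in the 20 band.
Grid: Level 20 × Category Minimal = 59-66 months.

59-66 months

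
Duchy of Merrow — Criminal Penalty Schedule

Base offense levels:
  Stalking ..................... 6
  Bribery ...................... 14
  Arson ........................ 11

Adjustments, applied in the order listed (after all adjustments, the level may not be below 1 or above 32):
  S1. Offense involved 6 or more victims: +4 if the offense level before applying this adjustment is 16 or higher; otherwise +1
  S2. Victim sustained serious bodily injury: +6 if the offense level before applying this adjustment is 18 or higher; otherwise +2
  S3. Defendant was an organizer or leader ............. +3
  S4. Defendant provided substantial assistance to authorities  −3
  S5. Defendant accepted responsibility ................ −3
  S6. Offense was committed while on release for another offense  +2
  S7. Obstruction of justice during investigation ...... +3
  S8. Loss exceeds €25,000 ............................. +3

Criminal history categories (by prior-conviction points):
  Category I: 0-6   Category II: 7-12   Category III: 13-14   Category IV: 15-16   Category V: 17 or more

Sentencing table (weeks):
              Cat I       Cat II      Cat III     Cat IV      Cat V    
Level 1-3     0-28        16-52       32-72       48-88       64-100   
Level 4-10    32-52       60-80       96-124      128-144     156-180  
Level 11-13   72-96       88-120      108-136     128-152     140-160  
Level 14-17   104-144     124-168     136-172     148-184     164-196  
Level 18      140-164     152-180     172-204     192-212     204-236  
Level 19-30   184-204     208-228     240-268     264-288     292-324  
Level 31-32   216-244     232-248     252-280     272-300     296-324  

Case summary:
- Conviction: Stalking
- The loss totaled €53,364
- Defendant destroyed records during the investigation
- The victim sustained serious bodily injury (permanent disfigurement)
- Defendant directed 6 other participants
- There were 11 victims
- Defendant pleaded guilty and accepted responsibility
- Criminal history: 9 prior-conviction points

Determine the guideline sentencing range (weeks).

124-168 weeks

Base offense level for stalking: 6.
S1 applies (level before this adjustment is 6 < 16, so +1): 6 + 1 = 7.
S2 applies (level before this adjustment is 7 < 18, so +2): 7 + 2 = 9.
S3 applies: 9 + 3 = 12.
S5 applies: 12 − 3 = 9.
S7 applies: 9 + 3 = 12.
S8 applies: 12 + 3 = 15.
Final offense level: 15.
Criminal history: 9 prior points → Category II (7-12).
Level 15 falls in the 14-17 band.
Grid: Level 14-17 × Category II = 124-168 weeks.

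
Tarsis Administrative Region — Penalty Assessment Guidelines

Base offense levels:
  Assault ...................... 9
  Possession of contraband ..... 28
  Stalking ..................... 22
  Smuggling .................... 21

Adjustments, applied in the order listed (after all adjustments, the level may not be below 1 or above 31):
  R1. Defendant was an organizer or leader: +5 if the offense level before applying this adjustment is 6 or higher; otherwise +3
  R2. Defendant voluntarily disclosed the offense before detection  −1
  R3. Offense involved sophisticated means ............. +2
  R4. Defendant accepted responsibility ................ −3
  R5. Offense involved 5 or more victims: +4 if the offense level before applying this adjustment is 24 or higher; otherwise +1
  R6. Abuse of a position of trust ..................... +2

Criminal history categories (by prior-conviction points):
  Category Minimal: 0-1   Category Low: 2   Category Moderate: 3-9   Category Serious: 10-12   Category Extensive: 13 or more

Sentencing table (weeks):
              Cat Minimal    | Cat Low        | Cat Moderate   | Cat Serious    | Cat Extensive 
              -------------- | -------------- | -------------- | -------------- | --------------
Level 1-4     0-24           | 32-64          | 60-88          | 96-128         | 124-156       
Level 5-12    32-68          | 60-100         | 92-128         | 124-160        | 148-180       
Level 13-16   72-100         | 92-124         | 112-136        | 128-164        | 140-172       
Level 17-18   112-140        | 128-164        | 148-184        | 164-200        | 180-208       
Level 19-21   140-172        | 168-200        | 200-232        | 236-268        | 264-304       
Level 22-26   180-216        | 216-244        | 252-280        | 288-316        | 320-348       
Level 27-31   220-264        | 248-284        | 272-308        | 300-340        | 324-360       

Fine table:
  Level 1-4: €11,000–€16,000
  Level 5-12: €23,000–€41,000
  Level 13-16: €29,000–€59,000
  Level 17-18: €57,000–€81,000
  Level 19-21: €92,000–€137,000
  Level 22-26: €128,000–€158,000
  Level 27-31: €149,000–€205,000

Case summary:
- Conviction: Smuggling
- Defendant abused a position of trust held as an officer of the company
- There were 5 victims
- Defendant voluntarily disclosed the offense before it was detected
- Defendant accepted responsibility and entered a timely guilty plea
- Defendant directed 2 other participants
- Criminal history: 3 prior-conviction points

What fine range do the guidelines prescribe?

€128,000–€158,000

Base offense level for smuggling: 21.
R1 applies (level before this adjustment is 21 ≥ 6, so +5): 21 + 5 = 26.
R2 applies: 26 − 1 = 25.
R4 applies: 25 − 3 = 22.
R5 applies (level before this adjustment is 22 < 24, so +1): 22 + 1 = 23.
R6 applies: 23 + 2 = 25.
Final offense level: 25.
Level 25 falls in the 22-26 band.
Fine table: Level 22-26 → €128,000–€158,000.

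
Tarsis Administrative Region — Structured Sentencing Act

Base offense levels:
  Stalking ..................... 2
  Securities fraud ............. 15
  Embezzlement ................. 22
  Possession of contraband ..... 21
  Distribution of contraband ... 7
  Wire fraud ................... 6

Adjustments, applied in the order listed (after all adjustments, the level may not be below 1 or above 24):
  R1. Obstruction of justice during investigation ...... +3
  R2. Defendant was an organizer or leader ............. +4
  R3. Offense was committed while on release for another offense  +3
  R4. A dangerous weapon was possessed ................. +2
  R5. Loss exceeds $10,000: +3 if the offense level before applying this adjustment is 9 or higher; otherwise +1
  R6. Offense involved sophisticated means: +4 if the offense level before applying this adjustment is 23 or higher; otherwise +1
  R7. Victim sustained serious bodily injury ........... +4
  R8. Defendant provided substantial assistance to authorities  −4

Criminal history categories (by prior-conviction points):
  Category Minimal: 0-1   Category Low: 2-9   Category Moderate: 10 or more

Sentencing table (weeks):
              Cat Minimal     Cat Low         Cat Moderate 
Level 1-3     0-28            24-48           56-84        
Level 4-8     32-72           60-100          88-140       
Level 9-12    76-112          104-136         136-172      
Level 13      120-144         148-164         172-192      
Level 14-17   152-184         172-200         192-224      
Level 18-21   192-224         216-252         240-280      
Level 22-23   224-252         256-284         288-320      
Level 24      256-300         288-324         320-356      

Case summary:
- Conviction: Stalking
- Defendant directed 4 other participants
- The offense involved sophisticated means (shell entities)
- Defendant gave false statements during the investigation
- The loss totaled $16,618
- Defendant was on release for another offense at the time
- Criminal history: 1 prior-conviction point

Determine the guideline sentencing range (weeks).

152-184 weeks

Base offense level for stalking: 2.
R1 applies: 2 + 3 = 5.
R2 applies: 5 + 4 = 9.
R3 applies: 9 + 3 = 12.
R4 does not apply.
R5 applies (level before this adjustment is 12 ≥ 9, so +3): 12 + 3 = 15.
R6 applies (level before this adjustment is 15 < 23, so +1): 15 + 1 = 16.
Final offense level: 16.
Criminal history: 1 prior point → Category Minimal (0-1).
Level 16 falls in the 14-17 band.
Grid: Level 14-17 × Category Minimal = 152-184 weeks.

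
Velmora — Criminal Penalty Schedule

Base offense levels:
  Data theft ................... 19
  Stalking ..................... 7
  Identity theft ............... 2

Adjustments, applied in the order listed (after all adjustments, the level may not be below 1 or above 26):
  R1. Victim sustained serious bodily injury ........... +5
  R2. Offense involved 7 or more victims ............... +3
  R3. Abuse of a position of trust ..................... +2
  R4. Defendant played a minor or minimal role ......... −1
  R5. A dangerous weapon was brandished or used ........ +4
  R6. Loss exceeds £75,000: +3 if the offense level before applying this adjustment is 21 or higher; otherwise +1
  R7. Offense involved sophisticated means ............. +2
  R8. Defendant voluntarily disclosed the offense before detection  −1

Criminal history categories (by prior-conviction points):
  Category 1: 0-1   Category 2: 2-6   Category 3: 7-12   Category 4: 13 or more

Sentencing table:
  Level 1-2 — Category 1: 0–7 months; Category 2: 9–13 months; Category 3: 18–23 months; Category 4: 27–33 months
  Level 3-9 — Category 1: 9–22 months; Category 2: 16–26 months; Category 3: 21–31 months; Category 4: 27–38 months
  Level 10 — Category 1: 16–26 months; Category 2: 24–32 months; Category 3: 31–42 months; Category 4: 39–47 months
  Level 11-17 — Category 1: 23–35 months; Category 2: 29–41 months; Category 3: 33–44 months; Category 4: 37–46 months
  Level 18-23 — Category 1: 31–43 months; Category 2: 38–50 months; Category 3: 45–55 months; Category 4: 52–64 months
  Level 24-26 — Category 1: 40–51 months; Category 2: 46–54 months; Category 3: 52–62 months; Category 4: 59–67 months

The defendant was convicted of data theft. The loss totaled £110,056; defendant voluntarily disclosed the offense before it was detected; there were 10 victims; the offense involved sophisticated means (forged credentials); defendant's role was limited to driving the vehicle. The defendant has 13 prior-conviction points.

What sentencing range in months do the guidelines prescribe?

Base offense level for data theft: 19.
R2 applies: 19 + 3 = 22.
R3 does not apply.
R4 applies: 22 − 1 = 21.
R6 applies (level before this adjustment is 21 ≥ 21, so +3): 21 + 3 = 24.
R7 applies: 24 + 2 = 26.
R8 applies: 26 − 1 = 25.
Final offense level: 25.
Criminal history: 13 prior points → Category 4 (13+).
Level 25 falls in the 24-26 band.
Grid: Level 24-26 × Category 4 = 59-67 months.

59-67 months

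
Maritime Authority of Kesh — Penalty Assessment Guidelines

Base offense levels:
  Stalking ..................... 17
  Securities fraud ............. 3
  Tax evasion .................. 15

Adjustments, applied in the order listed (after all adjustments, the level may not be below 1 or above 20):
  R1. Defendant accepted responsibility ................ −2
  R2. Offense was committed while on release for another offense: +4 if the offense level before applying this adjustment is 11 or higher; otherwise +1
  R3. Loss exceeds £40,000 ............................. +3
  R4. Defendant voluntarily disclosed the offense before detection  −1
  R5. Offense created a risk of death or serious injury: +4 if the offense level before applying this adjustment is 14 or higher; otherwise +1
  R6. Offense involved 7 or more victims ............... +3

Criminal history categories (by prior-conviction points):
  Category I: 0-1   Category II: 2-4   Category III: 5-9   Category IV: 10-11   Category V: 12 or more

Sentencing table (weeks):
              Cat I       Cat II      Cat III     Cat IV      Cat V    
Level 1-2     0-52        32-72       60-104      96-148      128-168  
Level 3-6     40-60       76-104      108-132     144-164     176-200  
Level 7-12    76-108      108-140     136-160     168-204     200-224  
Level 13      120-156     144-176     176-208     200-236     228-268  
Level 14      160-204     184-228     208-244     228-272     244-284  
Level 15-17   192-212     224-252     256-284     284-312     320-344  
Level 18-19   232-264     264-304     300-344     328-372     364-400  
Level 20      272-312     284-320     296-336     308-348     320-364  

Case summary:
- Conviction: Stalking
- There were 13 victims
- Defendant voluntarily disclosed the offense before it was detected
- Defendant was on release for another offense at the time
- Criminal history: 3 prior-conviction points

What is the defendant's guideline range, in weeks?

Base offense level for stalking: 17.
R2 applies (level before this adjustment is 17 ≥ 11, so +4): 17 + 4 = 21.
R4 applies: 21 − 1 = 20.
R5 does not apply.
R6 applies: 20 + 3 = 23.
Level 23 exceeds the maximum of 20; capped at 20.
Final offense level: 20.
Criminal history: 3 prior points → Category II (2-4).
Level 20 falls in the 20 band.
Grid: Level 20 × Category II = 284-320 weeks.

284-320 weeks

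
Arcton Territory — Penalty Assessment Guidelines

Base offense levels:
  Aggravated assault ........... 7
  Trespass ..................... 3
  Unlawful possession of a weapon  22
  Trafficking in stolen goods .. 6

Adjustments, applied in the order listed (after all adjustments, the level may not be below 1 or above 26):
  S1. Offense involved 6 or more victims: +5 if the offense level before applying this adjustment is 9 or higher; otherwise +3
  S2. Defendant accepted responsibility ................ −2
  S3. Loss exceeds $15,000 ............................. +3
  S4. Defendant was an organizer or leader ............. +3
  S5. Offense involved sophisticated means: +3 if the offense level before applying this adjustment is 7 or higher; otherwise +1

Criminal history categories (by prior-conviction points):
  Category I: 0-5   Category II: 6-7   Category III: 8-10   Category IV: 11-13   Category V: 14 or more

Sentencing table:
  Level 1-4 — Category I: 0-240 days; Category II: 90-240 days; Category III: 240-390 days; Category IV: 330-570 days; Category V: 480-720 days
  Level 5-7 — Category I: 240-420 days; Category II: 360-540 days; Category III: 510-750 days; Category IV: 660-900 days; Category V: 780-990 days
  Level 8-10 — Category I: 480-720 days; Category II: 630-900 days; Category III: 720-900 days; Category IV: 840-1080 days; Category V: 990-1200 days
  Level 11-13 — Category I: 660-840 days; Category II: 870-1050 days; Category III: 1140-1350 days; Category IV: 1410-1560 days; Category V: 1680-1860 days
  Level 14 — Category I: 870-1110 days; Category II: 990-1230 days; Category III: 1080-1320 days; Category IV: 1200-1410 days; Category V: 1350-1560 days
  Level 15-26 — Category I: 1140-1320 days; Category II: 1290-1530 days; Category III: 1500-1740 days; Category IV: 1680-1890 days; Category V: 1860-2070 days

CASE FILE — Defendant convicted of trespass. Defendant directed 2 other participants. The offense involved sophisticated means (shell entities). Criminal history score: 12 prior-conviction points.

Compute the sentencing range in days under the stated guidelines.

660-900 days

Base offense level for trespass: 3.
S2 does not apply.
S4 applies: 3 + 3 = 6.
S5 applies (level before this adjustment is 6 < 7, so +1): 6 + 1 = 7.
Final offense level: 7.
Criminal history: 12 prior points → Category IV (11-13).
Level 7 falls in the 5-7 band.
Grid: Level 5-7 × Category IV = 660-900 days.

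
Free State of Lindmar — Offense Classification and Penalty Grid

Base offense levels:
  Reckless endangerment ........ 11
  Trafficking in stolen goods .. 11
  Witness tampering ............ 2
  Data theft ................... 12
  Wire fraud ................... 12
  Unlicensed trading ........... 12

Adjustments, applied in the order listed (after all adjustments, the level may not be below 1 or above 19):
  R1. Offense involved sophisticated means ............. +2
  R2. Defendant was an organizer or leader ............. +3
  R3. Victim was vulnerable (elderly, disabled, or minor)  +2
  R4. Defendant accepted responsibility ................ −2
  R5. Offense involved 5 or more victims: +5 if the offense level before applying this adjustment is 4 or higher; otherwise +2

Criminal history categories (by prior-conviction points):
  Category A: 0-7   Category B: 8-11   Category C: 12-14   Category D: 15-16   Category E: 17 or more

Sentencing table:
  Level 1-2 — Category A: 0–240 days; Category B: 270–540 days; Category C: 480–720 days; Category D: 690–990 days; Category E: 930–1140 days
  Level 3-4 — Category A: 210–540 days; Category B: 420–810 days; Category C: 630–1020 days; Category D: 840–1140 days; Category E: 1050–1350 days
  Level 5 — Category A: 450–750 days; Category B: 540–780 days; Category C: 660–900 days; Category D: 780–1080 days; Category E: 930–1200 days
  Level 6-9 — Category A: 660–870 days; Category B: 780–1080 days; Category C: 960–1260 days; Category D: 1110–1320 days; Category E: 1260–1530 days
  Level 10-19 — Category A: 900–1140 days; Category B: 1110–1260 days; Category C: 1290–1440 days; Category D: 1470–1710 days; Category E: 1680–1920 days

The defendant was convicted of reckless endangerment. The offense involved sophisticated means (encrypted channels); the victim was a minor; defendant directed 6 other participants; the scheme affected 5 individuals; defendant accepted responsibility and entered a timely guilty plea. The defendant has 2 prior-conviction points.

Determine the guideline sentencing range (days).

900-1140 days

Base offense level for reckless endangerment: 11.
R1 applies: 11 + 2 = 13.
R2 applies: 13 + 3 = 16.
R3 applies: 16 + 2 = 18.
R4 applies: 18 − 2 = 16.
R5 applies (level before this adjustment is 16 ≥ 4, so +5): 16 + 5 = 21.
Level 21 exceeds the maximum of 19; capped at 19.
Final offense level: 19.
Criminal history: 2 prior points → Category A (0-7).
Level 19 falls in the 10-19 band.
Grid: Level 10-19 × Category A = 900-1140 days.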